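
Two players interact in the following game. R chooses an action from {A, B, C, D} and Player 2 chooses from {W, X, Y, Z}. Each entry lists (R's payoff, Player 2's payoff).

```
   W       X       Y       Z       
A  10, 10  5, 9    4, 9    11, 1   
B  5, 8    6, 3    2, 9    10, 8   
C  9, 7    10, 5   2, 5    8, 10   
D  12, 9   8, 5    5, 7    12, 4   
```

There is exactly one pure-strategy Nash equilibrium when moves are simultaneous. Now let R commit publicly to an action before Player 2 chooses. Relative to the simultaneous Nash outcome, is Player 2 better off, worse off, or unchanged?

unchanged

Player 2 best-responds to each possible R move:
- A → Player 2 plays W (best of 10, 9, 9, 1); R gets 10.
- B → Player 2 plays Y (best of 8, 3, 9, 8); R gets 2.
- C → Player 2 plays Z (best of 7, 5, 5, 10); R gets 8.
- D → Player 2 plays W (best of 9, 5, 7, 4); R gets 12.
Among 10, 2, 8, 12, the best is 12 at D. Subgame-perfect outcome: (D, W) with payoffs (12, 9).
Under simultaneous play:
R's best replies: W→D; X→C; Y→D; Z→D.
Player 2's best replies: A→W; B→Y; C→Z; D→W.
Only (D, W) has each player best-responding; Nash payoffs (12, 9).
Player 2 earns 9 sequentially versus 9 at the Nash outcome: unchanged.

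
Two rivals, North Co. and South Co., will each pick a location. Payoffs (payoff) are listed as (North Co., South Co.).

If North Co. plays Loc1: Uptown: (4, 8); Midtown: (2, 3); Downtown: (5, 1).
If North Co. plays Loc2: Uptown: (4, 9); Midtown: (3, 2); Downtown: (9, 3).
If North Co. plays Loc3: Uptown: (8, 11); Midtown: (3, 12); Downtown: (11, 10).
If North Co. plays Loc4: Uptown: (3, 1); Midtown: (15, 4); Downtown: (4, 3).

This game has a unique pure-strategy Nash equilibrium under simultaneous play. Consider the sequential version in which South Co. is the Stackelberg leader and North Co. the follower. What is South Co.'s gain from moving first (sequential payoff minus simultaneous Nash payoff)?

7

Backward induction with South Co. moving first.
- Uptown: BR = Loc3, leader payoff 11.
- Midtown: BR = Loc4, leader payoff 4.
- Downtown: BR = Loc3, leader payoff 10.
Maximizing over 11, 4, 10, South Co. chooses Uptown. Subgame-perfect outcome: (Loc3, Uptown) with payoffs (8, 11).
For the simultaneous game, intersect best replies.
North Co.'s best replies: Uptown→Loc3; Midtown→Loc4; Downtown→Loc3.
South Co.'s best replies: Loc1→Uptown; Loc2→Uptown; Loc3→Midtown; Loc4→Midtown.
The unique mutual best reply is (Loc4, Midtown), giving (15, 4).
South Co.'s commitment gain: 11 − 4 = 7.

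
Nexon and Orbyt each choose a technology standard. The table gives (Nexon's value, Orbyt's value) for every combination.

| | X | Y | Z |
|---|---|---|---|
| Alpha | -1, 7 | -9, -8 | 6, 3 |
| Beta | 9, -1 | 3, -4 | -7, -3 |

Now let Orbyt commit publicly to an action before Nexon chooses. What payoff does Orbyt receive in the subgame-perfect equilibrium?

Work backward from Nexon's decision.
- X → Nexon plays Beta (best of -1, 9); Orbyt gets -1.
- Y → Nexon plays Beta (best of -9, 3); Orbyt gets -4.
- Z → Nexon plays Alpha (best of 6, -7); Orbyt gets 3.
Orbyt's induced payoffs are -1, -4, 3, so Orbyt commits to Z. Subgame-perfect outcome: (Alpha, Z) with payoffs (6, 3).

3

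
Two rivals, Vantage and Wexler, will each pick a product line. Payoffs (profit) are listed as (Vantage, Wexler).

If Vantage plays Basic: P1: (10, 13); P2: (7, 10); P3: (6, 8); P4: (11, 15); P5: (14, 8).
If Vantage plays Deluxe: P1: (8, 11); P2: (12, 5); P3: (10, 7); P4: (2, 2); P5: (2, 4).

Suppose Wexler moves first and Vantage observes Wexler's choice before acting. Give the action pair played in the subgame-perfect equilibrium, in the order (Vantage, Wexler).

Work backward from Vantage's decision.
- P1: BR = Basic, leader payoff 13.
- P2: BR = Deluxe, leader payoff 5.
- P3: BR = Deluxe, leader payoff 7.
- P4: BR = Basic, leader payoff 15.
- P5: BR = Basic, leader payoff 8.
Among 13, 5, 7, 15, 8, the best is 15 at P4. Subgame-perfect outcome: (Basic, P4) with payoffs (11, 15).

(Basic, P4)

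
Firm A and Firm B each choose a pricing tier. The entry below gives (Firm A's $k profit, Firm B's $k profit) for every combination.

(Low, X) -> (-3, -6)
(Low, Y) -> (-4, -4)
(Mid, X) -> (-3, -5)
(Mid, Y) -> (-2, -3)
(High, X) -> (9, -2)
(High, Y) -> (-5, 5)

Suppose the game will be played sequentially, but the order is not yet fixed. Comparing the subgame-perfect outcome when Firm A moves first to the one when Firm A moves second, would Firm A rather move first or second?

second

If Firm A leads: Firm B's best replies are Low→Y, Mid→Y, High→Y; Firm A's induced payoffs -4, -2, -5; outcome (Mid, Y), payoffs (-2, -3).
If Firm B leads: Firm A's best replies are X→High, Y→Mid; Firm B's induced payoffs -2, -3; outcome (High, X), payoffs (9, -2).
Firm A gets -2 moving first and 9 moving second, so Firm A prefers to move second.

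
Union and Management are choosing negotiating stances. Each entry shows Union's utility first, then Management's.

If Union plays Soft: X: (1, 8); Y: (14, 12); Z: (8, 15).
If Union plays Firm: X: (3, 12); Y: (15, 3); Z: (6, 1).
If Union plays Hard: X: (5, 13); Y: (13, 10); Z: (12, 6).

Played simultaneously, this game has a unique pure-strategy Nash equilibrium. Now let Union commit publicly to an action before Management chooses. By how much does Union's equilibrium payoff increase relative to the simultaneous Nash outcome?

Backward induction with Union moving first.
- Soft: BR = Z, leader payoff 8.
- Firm: BR = X, leader payoff 3.
- Hard: BR = X, leader payoff 5.
Maximizing over 8, 3, 5, Union chooses Soft. Subgame-perfect outcome: (Soft, Z) with payoffs (8, 15).
For the simultaneous game, intersect best replies.
Union's best replies: X→Hard; Y→Firm; Z→Hard.
Management's best replies: Soft→Z; Firm→X; Hard→X.
Only (Hard, X) has each player best-responding; Nash payoffs (5, 13).
Union's commitment gain: 8 − 5 = 3.

3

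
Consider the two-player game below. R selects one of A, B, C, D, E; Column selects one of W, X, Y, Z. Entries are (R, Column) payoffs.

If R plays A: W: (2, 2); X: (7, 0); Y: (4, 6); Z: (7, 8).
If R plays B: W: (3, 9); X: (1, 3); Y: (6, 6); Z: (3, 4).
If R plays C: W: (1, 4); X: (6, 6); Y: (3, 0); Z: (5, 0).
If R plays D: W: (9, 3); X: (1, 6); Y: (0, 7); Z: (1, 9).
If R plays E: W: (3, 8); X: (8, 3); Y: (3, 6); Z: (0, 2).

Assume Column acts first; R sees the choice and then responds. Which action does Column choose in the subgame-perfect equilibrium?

Z

Solve by backward induction (Column leads).
- W: BR = D, leader payoff 3.
- X: BR = E, leader payoff 3.
- Y: BR = B, leader payoff 6.
- Z: BR = A, leader payoff 8.
Maximizing over 3, 3, 6, 8, Column chooses Z. Subgame-perfect outcome: (A, Z) with payoffs (7, 8).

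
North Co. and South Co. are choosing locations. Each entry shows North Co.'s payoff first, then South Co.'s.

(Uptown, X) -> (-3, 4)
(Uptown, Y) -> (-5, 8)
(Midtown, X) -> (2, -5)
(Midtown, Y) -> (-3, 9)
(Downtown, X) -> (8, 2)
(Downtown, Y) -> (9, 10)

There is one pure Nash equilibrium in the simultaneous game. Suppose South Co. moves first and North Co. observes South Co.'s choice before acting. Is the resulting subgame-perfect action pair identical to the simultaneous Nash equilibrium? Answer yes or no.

Backward induction with South Co. moving first.
- X: North Co. compares -3, 2, 8 and picks Downtown; South Co. would get 2.
- Y: North Co. compares -5, -3, 9 and picks Downtown; South Co. would get 10.
South Co.'s induced payoffs are 2, 10, so South Co. commits to Y. Subgame-perfect outcome: (Downtown, Y) with payoffs (9, 10).
Under simultaneous play:
North Co.'s best replies: X→Downtown; Y→Downtown.
South Co.'s best replies: Uptown→Y; Midtown→Y; Downtown→Y.
The unique mutual best reply is (Downtown, Y), giving (9, 10).
Sequential outcome (Downtown, Y) coincides with the Nash profile (Downtown, Y).

yes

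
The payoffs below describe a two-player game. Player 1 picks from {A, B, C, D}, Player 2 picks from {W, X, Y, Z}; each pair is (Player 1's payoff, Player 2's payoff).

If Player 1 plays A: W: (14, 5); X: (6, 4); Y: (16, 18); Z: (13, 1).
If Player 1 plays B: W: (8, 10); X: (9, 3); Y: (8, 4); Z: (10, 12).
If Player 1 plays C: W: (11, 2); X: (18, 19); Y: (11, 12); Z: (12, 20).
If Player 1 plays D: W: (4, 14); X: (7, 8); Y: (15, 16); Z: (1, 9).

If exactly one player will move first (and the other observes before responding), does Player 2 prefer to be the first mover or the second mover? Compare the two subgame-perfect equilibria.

first

If Player 1 leads: Player 2's best replies are A→Y, B→Z, C→Z, D→Y; Player 1's induced payoffs 16, 10, 12, 15; outcome (A, Y), payoffs (16, 18).
If Player 2 leads: Player 1's best replies are W→A, X→C, Y→A, Z→A; Player 2's induced payoffs 5, 19, 18, 1; outcome (C, X), payoffs (18, 19).
Player 2 gets 19 moving first and 18 moving second, so Player 2 prefers to move first.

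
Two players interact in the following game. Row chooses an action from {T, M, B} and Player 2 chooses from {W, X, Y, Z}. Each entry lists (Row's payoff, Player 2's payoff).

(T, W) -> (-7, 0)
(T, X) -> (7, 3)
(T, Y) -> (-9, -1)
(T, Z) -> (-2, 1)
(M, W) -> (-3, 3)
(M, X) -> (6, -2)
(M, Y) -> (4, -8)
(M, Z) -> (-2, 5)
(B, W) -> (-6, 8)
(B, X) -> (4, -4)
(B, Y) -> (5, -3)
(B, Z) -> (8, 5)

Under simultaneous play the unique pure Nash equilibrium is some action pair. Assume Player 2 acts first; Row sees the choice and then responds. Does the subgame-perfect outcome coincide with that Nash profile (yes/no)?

Row best-responds to each possible Player 2 move:
- W → Row plays M (best of -7, -3, -6); Player 2 gets 3.
- X → Row plays T (best of 7, 6, 4); Player 2 gets 3.
- Y → Row plays B (best of -9, 4, 5); Player 2 gets -3.
- Z → Row plays B (best of -2, -2, 8); Player 2 gets 5.
Maximizing over 3, 3, -3, 5, Player 2 chooses Z. Subgame-perfect outcome: (B, Z) with payoffs (8, 5).
Under simultaneous play:
Row's best replies: W→M; X→T; Y→B; Z→B.
Player 2's best replies: T→X; M→Z; B→W.
The unique mutual best reply is (T, X), giving (7, 3).
Sequential outcome (B, Z) differs from the Nash profile (T, X).

no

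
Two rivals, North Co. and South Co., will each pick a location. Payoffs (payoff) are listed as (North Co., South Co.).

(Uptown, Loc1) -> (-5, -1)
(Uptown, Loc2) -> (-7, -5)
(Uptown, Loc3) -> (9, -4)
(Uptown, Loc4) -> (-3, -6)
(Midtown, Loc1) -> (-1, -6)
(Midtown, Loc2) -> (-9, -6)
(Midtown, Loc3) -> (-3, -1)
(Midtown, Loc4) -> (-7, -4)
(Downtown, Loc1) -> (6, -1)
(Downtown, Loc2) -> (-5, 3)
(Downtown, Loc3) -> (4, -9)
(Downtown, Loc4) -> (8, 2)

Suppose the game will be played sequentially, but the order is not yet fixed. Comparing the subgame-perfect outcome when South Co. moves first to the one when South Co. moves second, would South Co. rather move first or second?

first

If North Co. leads: South Co.'s best replies are Uptown→Loc1, Midtown→Loc3, Downtown→Loc2; North Co.'s induced payoffs -5, -3, -5; outcome (Midtown, Loc3), payoffs (-3, -1).
If South Co. leads: North Co.'s best replies are Loc1→Downtown, Loc2→Downtown, Loc3→Uptown, Loc4→Downtown; South Co.'s induced payoffs -1, 3, -4, 2; outcome (Downtown, Loc2), payoffs (-5, 3).
South Co. gets 3 moving first and -1 moving second, so South Co. prefers to move first.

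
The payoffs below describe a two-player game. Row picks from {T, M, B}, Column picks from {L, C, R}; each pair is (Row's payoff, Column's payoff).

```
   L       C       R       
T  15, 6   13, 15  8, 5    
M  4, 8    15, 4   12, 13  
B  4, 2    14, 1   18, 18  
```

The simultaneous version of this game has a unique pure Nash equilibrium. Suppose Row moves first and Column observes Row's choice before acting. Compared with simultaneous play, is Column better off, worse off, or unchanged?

unchanged

Solve by backward induction (Row leads).
- T: BR = C, leader payoff 13.
- M: BR = R, leader payoff 12.
- B: BR = R, leader payoff 18.
Among 13, 12, 18, the best is 18 at B. Subgame-perfect outcome: (B, R) with payoffs (18, 18).
For the simultaneous game, intersect best replies.
Row's best replies: L→T; C→M; R→B.
Column's best replies: T→C; M→R; B→R.
The unique mutual best reply is (B, R), giving (18, 18).
Column earns 18 sequentially versus 18 at the Nash outcome: unchanged.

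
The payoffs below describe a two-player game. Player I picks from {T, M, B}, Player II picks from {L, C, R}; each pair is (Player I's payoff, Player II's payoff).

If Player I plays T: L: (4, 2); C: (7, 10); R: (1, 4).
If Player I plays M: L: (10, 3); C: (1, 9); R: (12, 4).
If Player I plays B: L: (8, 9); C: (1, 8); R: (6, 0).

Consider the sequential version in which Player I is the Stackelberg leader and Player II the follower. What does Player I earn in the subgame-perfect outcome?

8

Backward induction with Player I moving first.
- T: BR = C, leader payoff 7.
- M: BR = C, leader payoff 1.
- B: BR = L, leader payoff 8.
Maximizing over 7, 1, 8, Player I chooses B. Subgame-perfect outcome: (B, L) with payoffs (8, 9).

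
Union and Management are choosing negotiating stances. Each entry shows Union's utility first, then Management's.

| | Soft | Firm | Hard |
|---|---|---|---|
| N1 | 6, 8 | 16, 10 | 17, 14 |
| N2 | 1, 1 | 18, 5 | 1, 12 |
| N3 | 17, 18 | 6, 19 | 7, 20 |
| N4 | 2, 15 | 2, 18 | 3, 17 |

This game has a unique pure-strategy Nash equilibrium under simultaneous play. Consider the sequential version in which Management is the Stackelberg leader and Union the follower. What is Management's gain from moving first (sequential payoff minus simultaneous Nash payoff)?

Solve by backward induction (Management leads).
- Soft: BR = N3, leader payoff 18.
- Firm: BR = N2, leader payoff 5.
- Hard: BR = N1, leader payoff 14.
Among 18, 5, 14, the best is 18 at Soft. Subgame-perfect outcome: (N3, Soft) with payoffs (17, 18).
For the simultaneous game, intersect best replies.
Union's best replies: Soft→N3; Firm→N2; Hard→N1.
Management's best replies: N1→Hard; N2→Hard; N3→Hard; N4→Firm.
Only (N1, Hard) has each player best-responding; Nash payoffs (17, 14).
Management's commitment gain: 18 − 14 = 4.

4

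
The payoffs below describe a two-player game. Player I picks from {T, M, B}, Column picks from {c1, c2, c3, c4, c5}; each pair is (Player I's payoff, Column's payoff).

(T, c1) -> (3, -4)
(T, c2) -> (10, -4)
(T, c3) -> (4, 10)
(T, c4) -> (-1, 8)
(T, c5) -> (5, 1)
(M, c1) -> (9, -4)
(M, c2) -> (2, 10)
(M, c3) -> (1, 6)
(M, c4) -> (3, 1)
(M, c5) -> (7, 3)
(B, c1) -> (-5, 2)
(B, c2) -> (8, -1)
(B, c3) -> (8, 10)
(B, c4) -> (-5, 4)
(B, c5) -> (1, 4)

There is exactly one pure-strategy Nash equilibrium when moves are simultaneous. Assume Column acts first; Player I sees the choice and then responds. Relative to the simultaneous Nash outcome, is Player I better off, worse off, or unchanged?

unchanged

Player I best-responds to each possible Column move:
- c1 → Player I plays M (best of 3, 9, -5); Column gets -4.
- c2 → Player I plays T (best of 10, 2, 8); Column gets -4.
- c3 → Player I plays B (best of 4, 1, 8); Column gets 10.
- c4 → Player I plays M (best of -1, 3, -5); Column gets 1.
- c5 → Player I plays M (best of 5, 7, 1); Column gets 3.
Maximizing over -4, -4, 10, 1, 3, Column chooses c3. Subgame-perfect outcome: (B, c3) with payoffs (8, 10).
Under simultaneous play:
Player I's best replies: c1→M; c2→T; c3→B; c4→M; c5→M.
Column's best replies: T→c3; M→c2; B→c3.
Only (B, c3) has each player best-responding; Nash payoffs (8, 10).
Player I earns 8 sequentially versus 8 at the Nash outcome: unchanged.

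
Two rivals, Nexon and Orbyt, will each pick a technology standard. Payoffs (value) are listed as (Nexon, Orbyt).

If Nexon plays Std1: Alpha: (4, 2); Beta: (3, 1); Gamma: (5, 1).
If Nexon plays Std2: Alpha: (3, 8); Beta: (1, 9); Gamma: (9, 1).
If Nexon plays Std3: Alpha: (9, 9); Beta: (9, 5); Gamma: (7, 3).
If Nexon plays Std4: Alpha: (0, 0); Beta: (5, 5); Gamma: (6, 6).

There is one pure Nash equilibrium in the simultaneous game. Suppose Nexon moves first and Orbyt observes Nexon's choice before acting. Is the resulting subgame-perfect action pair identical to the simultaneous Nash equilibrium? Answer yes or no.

Orbyt best-responds to each possible Nexon move:
- Std1 → Orbyt plays Alpha (best of 2, 1, 1); Nexon gets 4.
- Std2 → Orbyt plays Beta (best of 8, 9, 1); Nexon gets 1.
- Std3 → Orbyt plays Alpha (best of 9, 5, 3); Nexon gets 9.
- Std4 → Orbyt plays Gamma (best of 0, 5, 6); Nexon gets 6.
Nexon's induced payoffs are 4, 1, 9, 6, so Nexon commits to Std3. Subgame-perfect outcome: (Std3, Alpha) with payoffs (9, 9).
Under simultaneous play:
Nexon's best replies: Alpha→Std3; Beta→Std3; Gamma→Std2.
Orbyt's best replies: Std1→Alpha; Std2→Beta; Std3→Alpha; Std4→Gamma.
Only (Std3, Alpha) has each player best-responding; Nash payoffs (9, 9).
Sequential outcome (Std3, Alpha) coincides with the Nash profile (Std3, Alpha).

yes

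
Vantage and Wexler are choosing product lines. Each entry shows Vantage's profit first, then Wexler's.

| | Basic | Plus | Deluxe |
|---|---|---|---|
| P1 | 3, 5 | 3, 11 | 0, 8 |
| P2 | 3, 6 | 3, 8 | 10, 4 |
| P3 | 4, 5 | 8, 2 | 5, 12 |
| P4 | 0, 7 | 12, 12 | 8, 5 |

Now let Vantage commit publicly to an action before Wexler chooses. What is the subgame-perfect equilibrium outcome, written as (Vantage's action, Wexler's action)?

Wexler best-responds to each possible Vantage move:
- P1: Wexler compares 5, 11, 8 and picks Plus; Vantage would get 3.
- P2: Wexler compares 6, 8, 4 and picks Plus; Vantage would get 3.
- P3: Wexler compares 5, 2, 12 and picks Deluxe; Vantage would get 5.
- P4: Wexler compares 7, 12, 5 and picks Plus; Vantage would get 12.
Among 3, 3, 5, 12, the best is 12 at P4. Subgame-perfect outcome: (P4, Plus) with payoffs (12, 12).

(P4, Plus)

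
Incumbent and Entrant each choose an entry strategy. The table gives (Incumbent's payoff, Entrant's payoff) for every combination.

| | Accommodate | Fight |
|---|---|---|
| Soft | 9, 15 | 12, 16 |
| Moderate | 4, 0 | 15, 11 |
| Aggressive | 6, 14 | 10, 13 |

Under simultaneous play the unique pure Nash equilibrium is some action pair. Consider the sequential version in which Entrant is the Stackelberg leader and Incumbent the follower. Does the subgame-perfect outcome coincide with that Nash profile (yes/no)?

no

Work backward from Incumbent's decision.
- Accommodate: BR = Soft, leader payoff 15.
- Fight: BR = Moderate, leader payoff 11.
Among 15, 11, the best is 15 at Accommodate. Subgame-perfect outcome: (Soft, Accommodate) with payoffs (9, 15).
Now find the simultaneous Nash equilibrium.
Incumbent's best replies: Accommodate→Soft; Fight→Moderate.
Entrant's best replies: Soft→Fight; Moderate→Fight; Aggressive→Accommodate.
The unique mutual best reply is (Moderate, Fight), giving (15, 11).
Sequential outcome (Soft, Accommodate) differs from the Nash profile (Moderate, Fight).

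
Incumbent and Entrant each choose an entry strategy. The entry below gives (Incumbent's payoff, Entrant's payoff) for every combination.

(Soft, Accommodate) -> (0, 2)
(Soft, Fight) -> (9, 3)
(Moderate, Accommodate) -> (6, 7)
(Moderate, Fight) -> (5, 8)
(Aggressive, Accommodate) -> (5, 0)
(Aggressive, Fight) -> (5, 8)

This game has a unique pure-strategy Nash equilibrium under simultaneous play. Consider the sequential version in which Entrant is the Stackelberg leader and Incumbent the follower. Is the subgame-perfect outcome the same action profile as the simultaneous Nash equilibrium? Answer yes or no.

no

Work backward from Incumbent's decision.
- Accommodate: BR = Moderate, leader payoff 7.
- Fight: BR = Soft, leader payoff 3.
Entrant's induced payoffs are 7, 3, so Entrant commits to Accommodate. Subgame-perfect outcome: (Moderate, Accommodate) with payoffs (6, 7).
For the simultaneous game, intersect best replies.
Incumbent's best replies: Accommodate→Moderate; Fight→Soft.
Entrant's best replies: Soft→Fight; Moderate→Fight; Aggressive→Fight.
The unique mutual best reply is (Soft, Fight), giving (9, 3).
Sequential outcome (Moderate, Accommodate) differs from the Nash profile (Soft, Fight).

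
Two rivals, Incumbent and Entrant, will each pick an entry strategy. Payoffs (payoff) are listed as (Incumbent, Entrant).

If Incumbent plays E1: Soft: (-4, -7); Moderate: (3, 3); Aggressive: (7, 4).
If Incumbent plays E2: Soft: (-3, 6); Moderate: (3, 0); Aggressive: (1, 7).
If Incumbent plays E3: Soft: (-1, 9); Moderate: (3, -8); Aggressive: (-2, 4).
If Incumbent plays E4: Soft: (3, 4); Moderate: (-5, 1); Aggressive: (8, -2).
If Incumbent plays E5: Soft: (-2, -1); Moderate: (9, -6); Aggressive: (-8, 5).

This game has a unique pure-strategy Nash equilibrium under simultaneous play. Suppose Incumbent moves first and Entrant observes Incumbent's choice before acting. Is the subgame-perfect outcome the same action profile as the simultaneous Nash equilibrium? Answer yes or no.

Entrant best-responds to each possible Incumbent move:
- E1: Entrant compares -7, 3, 4 and picks Aggressive; Incumbent would get 7.
- E2: Entrant compares 6, 0, 7 and picks Aggressive; Incumbent would get 1.
- E3: Entrant compares 9, -8, 4 and picks Soft; Incumbent would get -1.
- E4: Entrant compares 4, 1, -2 and picks Soft; Incumbent would get 3.
- E5: Entrant compares -1, -6, 5 and picks Aggressive; Incumbent would get -8.
Maximizing over 7, 1, -1, 3, -8, Incumbent chooses E1. Subgame-perfect outcome: (E1, Aggressive) with payoffs (7, 4).
Now find the simultaneous Nash equilibrium.
Incumbent's best replies: Soft→E4; Moderate→E5; Aggressive→E4.
Entrant's best replies: E1→Aggressive; E2→Aggressive; E3→Soft; E4→Soft; E5→Aggressive.
The unique mutual best reply is (E4, Soft), giving (3, 4).
Sequential outcome (E1, Aggressive) differs from the Nash profile (E4, Soft).

no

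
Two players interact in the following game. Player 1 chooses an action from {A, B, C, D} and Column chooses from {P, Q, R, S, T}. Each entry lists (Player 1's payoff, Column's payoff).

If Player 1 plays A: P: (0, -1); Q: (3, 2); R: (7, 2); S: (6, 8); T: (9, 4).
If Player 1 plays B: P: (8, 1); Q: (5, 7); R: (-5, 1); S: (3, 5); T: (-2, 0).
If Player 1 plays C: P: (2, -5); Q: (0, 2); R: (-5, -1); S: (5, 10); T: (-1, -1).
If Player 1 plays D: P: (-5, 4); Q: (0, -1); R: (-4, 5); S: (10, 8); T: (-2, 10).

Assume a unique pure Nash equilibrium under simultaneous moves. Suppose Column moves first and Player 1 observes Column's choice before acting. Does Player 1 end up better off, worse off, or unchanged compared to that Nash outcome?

better off

Work backward from Player 1's decision.
- P → Player 1 plays B (best of 0, 8, 2, -5); Column gets 1.
- Q → Player 1 plays B (best of 3, 5, 0, 0); Column gets 7.
- R → Player 1 plays A (best of 7, -5, -5, -4); Column gets 2.
- S → Player 1 plays D (best of 6, 3, 5, 10); Column gets 8.
- T → Player 1 plays A (best of 9, -2, -1, -2); Column gets 4.
Column's induced payoffs are 1, 7, 2, 8, 4, so Column commits to S. Subgame-perfect outcome: (D, S) with payoffs (10, 8).
For the simultaneous game, intersect best replies.
Player 1's best replies: P→B; Q→B; R→A; S→D; T→A.
Column's best replies: A→S; B→Q; C→S; D→T.
The unique mutual best reply is (B, Q), giving (5, 7).
Player 1 earns 10 sequentially versus 5 at the Nash outcome: better off.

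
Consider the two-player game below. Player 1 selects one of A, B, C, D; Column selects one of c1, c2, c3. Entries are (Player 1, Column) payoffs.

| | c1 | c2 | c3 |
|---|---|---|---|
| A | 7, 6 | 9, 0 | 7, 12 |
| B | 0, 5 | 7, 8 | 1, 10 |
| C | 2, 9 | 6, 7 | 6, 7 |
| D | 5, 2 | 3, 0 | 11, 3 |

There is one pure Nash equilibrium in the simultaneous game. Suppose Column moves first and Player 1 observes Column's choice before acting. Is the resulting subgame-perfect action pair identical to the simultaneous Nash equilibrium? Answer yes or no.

Player 1 best-responds to each possible Column move:
- c1 → Player 1 plays A (best of 7, 0, 2, 5); Column gets 6.
- c2 → Player 1 plays A (best of 9, 7, 6, 3); Column gets 0.
- c3 → Player 1 plays D (best of 7, 1, 6, 11); Column gets 3.
Maximizing over 6, 0, 3, Column chooses c1. Subgame-perfect outcome: (A, c1) with payoffs (7, 6).
Under simultaneous play:
Player 1's best replies: c1→A; c2→A; c3→D.
Column's best replies: A→c3; B→c3; C→c1; D→c3.
Only (D, c3) has each player best-responding; Nash payoffs (11, 3).
Sequential outcome (A, c1) differs from the Nash profile (D, c3).

no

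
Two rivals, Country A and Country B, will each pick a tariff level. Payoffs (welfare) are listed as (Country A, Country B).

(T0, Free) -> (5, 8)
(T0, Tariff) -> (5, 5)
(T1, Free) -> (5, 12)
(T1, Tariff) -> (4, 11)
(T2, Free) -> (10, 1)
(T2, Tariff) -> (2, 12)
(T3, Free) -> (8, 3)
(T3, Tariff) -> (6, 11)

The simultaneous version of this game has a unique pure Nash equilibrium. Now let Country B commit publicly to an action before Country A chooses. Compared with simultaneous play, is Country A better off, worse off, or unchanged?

Country A best-responds to each possible Country B move:
- Free → Country A plays T2 (best of 5, 5, 10, 8); Country B gets 1.
- Tariff → Country A plays T3 (best of 5, 4, 2, 6); Country B gets 11.
Among 1, 11, the best is 11 at Tariff. Subgame-perfect outcome: (T3, Tariff) with payoffs (6, 11).
For the simultaneous game, intersect best replies.
Country A's best replies: Free→T2; Tariff→T3.
Country B's best replies: T0→Free; T1→Free; T2→Tariff; T3→Tariff.
Only (T3, Tariff) has each player best-responding; Nash payoffs (6, 11).
Country A earns 6 sequentially versus 6 at the Nash outcome: unchanged.

unchanged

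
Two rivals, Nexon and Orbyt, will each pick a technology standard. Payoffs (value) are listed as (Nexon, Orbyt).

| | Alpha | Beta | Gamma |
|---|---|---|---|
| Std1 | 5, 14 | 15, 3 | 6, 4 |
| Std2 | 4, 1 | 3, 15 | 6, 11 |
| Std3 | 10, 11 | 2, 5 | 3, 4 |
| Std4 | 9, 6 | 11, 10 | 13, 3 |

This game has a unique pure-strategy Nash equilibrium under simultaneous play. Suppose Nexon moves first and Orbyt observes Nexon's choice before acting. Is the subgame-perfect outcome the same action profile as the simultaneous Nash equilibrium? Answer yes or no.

Solve by backward induction (Nexon leads).
- Std1: BR = Alpha, leader payoff 5.
- Std2: BR = Beta, leader payoff 3.
- Std3: BR = Alpha, leader payoff 10.
- Std4: BR = Beta, leader payoff 11.
Maximizing over 5, 3, 10, 11, Nexon chooses Std4. Subgame-perfect outcome: (Std4, Beta) with payoffs (11, 10).
Under simultaneous play:
Nexon's best replies: Alpha→Std3; Beta→Std1; Gamma→Std4.
Orbyt's best replies: Std1→Alpha; Std2→Beta; Std3→Alpha; Std4→Beta.
The unique mutual best reply is (Std3, Alpha), giving (10, 11).
Sequential outcome (Std4, Beta) differs from the Nash profile (Std3, Alpha).

no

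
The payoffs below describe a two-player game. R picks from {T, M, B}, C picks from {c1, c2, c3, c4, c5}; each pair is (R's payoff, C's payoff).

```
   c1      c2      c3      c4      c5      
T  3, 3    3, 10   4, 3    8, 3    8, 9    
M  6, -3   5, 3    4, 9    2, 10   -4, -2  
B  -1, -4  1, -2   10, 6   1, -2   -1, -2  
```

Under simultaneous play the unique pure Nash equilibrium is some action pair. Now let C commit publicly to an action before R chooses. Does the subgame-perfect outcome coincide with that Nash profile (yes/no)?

R best-responds to each possible C move:
- c1: BR = M, leader payoff -3.
- c2: BR = M, leader payoff 3.
- c3: BR = B, leader payoff 6.
- c4: BR = T, leader payoff 3.
- c5: BR = T, leader payoff 9.
C's induced payoffs are -3, 3, 6, 3, 9, so C commits to c5. Subgame-perfect outcome: (T, c5) with payoffs (8, 9).
Under simultaneous play:
R's best replies: c1→M; c2→M; c3→B; c4→T; c5→T.
C's best replies: T→c2; M→c4; B→c3.
Only (B, c3) has each player best-responding; Nash payoffs (10, 6).
Sequential outcome (T, c5) differs from the Nash profile (B, c3).

no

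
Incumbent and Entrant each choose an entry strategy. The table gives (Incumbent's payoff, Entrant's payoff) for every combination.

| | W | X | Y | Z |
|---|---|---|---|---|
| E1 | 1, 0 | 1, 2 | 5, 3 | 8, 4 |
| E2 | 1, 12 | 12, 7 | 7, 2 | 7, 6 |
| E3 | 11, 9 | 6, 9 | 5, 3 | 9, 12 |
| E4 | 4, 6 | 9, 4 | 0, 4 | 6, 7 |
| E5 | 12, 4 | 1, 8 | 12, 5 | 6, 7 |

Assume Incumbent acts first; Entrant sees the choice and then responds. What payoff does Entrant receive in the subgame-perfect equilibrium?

Backward induction with Incumbent moving first.
- E1 → Entrant plays Z (best of 0, 2, 3, 4); Incumbent gets 8.
- E2 → Entrant plays W (best of 12, 7, 2, 6); Incumbent gets 1.
- E3 → Entrant plays Z (best of 9, 9, 3, 12); Incumbent gets 9.
- E4 → Entrant plays Z (best of 6, 4, 4, 7); Incumbent gets 6.
- E5 → Entrant plays X (best of 4, 8, 5, 7); Incumbent gets 1.
Maximizing over 8, 1, 9, 6, 1, Incumbent chooses E3. Subgame-perfect outcome: (E3, Z) with payoffs (9, 12).

12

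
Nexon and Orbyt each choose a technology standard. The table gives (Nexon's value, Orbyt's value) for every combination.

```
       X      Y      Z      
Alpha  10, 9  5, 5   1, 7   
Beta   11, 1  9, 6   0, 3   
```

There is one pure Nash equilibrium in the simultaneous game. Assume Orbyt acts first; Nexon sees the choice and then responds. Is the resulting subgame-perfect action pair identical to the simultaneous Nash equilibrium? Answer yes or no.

no

Backward induction with Orbyt moving first.
- X: Nexon compares 10, 11 and picks Beta; Orbyt would get 1.
- Y: Nexon compares 5, 9 and picks Beta; Orbyt would get 6.
- Z: Nexon compares 1, 0 and picks Alpha; Orbyt would get 7.
Among 1, 6, 7, the best is 7 at Z. Subgame-perfect outcome: (Alpha, Z) with payoffs (1, 7).
Under simultaneous play:
Nexon's best replies: X→Beta; Y→Beta; Z→Alpha.
Orbyt's best replies: Alpha→X; Beta→Y.
The unique mutual best reply is (Beta, Y), giving (9, 6).
Sequential outcome (Alpha, Z) differs from the Nash profile (Beta, Y).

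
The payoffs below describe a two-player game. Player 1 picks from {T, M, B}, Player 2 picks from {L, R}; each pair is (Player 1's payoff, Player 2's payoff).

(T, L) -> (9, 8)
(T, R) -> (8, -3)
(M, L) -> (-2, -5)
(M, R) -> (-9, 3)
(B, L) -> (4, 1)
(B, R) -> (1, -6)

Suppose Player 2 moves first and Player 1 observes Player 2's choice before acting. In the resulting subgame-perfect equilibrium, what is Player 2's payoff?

Solve by backward induction (Player 2 leads).
- L → Player 1 plays T (best of 9, -2, 4); Player 2 gets 8.
- R → Player 1 plays T (best of 8, -9, 1); Player 2 gets -3.
Among 8, -3, the best is 8 at L. Subgame-perfect outcome: (T, L) with payoffs (9, 8).

8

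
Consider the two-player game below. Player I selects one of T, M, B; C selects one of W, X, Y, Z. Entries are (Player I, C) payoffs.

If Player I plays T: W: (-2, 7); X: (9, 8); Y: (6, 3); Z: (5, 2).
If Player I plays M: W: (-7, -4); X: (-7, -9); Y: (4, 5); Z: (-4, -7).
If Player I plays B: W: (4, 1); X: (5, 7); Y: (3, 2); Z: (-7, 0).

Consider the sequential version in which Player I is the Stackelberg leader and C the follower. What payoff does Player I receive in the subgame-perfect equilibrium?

C best-responds to each possible Player I move:
- T: C compares 7, 8, 3, 2 and picks X; Player I would get 9.
- M: C compares -4, -9, 5, -7 and picks Y; Player I would get 4.
- B: C compares 1, 7, 2, 0 and picks X; Player I would get 5.
Player I's induced payoffs are 9, 4, 5, so Player I commits to T. Subgame-perfect outcome: (T, X) with payoffs (9, 8).

9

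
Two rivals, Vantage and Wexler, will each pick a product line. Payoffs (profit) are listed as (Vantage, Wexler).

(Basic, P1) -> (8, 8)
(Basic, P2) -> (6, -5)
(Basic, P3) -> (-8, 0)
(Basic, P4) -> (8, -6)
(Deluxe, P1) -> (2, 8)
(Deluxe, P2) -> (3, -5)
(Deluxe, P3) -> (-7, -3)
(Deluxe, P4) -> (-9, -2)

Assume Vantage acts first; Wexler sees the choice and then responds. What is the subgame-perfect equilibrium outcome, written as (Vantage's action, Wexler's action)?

Work backward from Wexler's decision.
- Basic: BR = P1, leader payoff 8.
- Deluxe: BR = P1, leader payoff 2.
Maximizing over 8, 2, Vantage chooses Basic. Subgame-perfect outcome: (Basic, P1) with payoffs (8, 8).

(Basic, P1)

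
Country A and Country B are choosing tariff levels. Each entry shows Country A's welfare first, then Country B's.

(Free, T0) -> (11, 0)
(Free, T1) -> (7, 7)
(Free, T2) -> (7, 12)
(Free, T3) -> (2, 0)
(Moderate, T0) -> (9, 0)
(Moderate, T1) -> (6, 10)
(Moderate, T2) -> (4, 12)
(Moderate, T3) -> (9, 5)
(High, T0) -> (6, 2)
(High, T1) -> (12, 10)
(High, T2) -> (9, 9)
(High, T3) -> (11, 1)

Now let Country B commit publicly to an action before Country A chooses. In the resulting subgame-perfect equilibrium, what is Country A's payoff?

12

Work backward from Country A's decision.
- T0: Country A compares 11, 9, 6 and picks Free; Country B would get 0.
- T1: Country A compares 7, 6, 12 and picks High; Country B would get 10.
- T2: Country A compares 7, 4, 9 and picks High; Country B would get 9.
- T3: Country A compares 2, 9, 11 and picks High; Country B would get 1.
Maximizing over 0, 10, 9, 1, Country B chooses T1. Subgame-perfect outcome: (High, T1) with payoffs (12, 10).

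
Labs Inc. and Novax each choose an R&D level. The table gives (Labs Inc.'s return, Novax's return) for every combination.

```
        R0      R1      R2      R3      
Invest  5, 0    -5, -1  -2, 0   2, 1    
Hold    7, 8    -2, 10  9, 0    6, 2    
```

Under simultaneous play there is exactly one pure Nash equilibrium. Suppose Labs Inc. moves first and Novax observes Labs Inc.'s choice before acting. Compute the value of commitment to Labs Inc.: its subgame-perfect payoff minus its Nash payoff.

Novax best-responds to each possible Labs Inc. move:
- Invest: BR = R3, leader payoff 2.
- Hold: BR = R1, leader payoff -2.
Labs Inc.'s induced payoffs are 2, -2, so Labs Inc. commits to Invest. Subgame-perfect outcome: (Invest, R3) with payoffs (2, 1).
Now find the simultaneous Nash equilibrium.
Labs Inc.'s best replies: R0→Hold; R1→Hold; R2→Hold; R3→Hold.
Novax's best replies: Invest→R3; Hold→R1.
The unique mutual best reply is (Hold, R1), giving (-2, 10).
Labs Inc.'s commitment gain: 2 − -2 = 4.

4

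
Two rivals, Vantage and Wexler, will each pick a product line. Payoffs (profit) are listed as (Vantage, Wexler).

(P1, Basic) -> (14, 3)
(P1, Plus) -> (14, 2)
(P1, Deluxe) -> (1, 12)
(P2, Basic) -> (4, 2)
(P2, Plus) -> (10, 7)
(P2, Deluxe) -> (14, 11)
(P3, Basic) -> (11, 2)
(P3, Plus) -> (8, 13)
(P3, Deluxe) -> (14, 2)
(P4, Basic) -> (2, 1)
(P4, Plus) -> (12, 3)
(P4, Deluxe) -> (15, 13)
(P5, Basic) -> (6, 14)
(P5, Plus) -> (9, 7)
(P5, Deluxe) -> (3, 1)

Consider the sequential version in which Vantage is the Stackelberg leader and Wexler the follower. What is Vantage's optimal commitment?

P4

Backward induction with Vantage moving first.
- P1 → Wexler plays Deluxe (best of 3, 2, 12); Vantage gets 1.
- P2 → Wexler plays Deluxe (best of 2, 7, 11); Vantage gets 14.
- P3 → Wexler plays Plus (best of 2, 13, 2); Vantage gets 8.
- P4 → Wexler plays Deluxe (best of 1, 3, 13); Vantage gets 15.
- P5 → Wexler plays Basic (best of 14, 7, 1); Vantage gets 6.
Among 1, 14, 8, 15, 6, the best is 15 at P4. Subgame-perfect outcome: (P4, Deluxe) with payoffs (15, 13).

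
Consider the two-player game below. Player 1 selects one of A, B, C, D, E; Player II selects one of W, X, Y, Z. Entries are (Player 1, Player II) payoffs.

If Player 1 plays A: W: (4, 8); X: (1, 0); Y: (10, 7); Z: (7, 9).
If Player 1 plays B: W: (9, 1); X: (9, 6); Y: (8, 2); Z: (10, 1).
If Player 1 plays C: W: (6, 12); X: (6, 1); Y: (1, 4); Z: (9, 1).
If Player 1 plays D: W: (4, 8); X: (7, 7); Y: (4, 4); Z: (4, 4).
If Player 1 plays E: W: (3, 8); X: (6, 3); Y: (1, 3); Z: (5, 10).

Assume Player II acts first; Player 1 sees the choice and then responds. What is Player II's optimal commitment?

Solve by backward induction (Player II leads).
- W: BR = B, leader payoff 1.
- X: BR = B, leader payoff 6.
- Y: BR = A, leader payoff 7.
- Z: BR = B, leader payoff 1.
Maximizing over 1, 6, 7, 1, Player II chooses Y. Subgame-perfect outcome: (A, Y) with payoffs (10, 7).

Y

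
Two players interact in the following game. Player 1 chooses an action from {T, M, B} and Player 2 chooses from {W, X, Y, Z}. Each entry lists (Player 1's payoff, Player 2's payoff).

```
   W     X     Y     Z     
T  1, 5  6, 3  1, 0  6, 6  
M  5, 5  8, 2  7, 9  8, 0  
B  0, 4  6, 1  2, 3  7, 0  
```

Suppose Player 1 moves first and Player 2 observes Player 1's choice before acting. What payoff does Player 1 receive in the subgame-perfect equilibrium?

7

Backward induction with Player 1 moving first.
- T → Player 2 plays Z (best of 5, 3, 0, 6); Player 1 gets 6.
- M → Player 2 plays Y (best of 5, 2, 9, 0); Player 1 gets 7.
- B → Player 2 plays W (best of 4, 1, 3, 0); Player 1 gets 0.
Maximizing over 6, 7, 0, Player 1 chooses M. Subgame-perfect outcome: (M, Y) with payoffs (7, 9).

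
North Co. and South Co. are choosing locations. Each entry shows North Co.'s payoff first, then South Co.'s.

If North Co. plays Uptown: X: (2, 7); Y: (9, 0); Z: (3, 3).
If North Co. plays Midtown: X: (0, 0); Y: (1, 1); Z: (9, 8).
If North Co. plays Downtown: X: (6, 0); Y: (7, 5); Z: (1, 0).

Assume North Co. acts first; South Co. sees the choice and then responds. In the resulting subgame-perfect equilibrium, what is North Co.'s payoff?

9

Backward induction with North Co. moving first.
- Uptown: BR = X, leader payoff 2.
- Midtown: BR = Z, leader payoff 9.
- Downtown: BR = Y, leader payoff 7.
Among 2, 9, 7, the best is 9 at Midtown. Subgame-perfect outcome: (Midtown, Z) with payoffs (9, 8).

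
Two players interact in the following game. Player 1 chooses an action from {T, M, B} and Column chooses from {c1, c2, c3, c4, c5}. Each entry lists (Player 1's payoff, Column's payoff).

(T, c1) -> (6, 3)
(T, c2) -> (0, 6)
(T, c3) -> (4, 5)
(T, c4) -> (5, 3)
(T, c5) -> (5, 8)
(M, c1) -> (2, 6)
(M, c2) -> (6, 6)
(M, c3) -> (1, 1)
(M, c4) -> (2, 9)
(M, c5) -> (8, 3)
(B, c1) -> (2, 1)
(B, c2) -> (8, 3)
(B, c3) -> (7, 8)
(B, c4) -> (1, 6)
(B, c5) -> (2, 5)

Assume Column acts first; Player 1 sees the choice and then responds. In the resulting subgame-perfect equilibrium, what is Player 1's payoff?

Solve by backward induction (Column leads).
- c1: BR = T, leader payoff 3.
- c2: BR = B, leader payoff 3.
- c3: BR = B, leader payoff 8.
- c4: BR = T, leader payoff 3.
- c5: BR = M, leader payoff 3.
Among 3, 3, 8, 3, 3, the best is 8 at c3. Subgame-perfect outcome: (B, c3) with payoffs (7, 8).

7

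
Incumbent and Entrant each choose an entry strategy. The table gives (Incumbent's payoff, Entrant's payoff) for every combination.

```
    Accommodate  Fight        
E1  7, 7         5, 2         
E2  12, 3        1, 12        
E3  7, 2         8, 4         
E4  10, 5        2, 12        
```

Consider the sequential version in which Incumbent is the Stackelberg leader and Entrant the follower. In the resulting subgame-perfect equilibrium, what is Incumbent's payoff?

Entrant best-responds to each possible Incumbent move:
- E1: Entrant compares 7, 2 and picks Accommodate; Incumbent would get 7.
- E2: Entrant compares 3, 12 and picks Fight; Incumbent would get 1.
- E3: Entrant compares 2, 4 and picks Fight; Incumbent would get 8.
- E4: Entrant compares 5, 12 and picks Fight; Incumbent would get 2.
Incumbent's induced payoffs are 7, 1, 8, 2, so Incumbent commits to E3. Subgame-perfect outcome: (E3, Fight) with payoffs (8, 4).

8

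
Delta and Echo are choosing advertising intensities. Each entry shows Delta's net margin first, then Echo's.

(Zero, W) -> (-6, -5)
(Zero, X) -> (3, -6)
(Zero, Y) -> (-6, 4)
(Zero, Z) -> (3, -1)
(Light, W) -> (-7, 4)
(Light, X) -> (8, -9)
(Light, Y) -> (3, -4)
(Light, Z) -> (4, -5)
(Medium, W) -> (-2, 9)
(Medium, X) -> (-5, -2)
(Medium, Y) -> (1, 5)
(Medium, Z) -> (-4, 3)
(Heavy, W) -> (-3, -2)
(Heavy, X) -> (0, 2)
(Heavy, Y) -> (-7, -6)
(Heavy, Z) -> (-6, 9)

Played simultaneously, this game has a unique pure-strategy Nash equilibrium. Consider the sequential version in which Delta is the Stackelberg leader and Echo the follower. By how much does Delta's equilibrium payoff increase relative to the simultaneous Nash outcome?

0

Backward induction with Delta moving first.
- Zero → Echo plays Y (best of -5, -6, 4, -1); Delta gets -6.
- Light → Echo plays W (best of 4, -9, -4, -5); Delta gets -7.
- Medium → Echo plays W (best of 9, -2, 5, 3); Delta gets -2.
- Heavy → Echo plays Z (best of -2, 2, -6, 9); Delta gets -6.
Delta's induced payoffs are -6, -7, -2, -6, so Delta commits to Medium. Subgame-perfect outcome: (Medium, W) with payoffs (-2, 9).
Under simultaneous play:
Delta's best replies: W→Medium; X→Light; Y→Light; Z→Light.
Echo's best replies: Zero→Y; Light→W; Medium→W; Heavy→Z.
Only (Medium, W) has each player best-responding; Nash payoffs (-2, 9).
Delta's commitment gain: -2 − -2 = 0.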